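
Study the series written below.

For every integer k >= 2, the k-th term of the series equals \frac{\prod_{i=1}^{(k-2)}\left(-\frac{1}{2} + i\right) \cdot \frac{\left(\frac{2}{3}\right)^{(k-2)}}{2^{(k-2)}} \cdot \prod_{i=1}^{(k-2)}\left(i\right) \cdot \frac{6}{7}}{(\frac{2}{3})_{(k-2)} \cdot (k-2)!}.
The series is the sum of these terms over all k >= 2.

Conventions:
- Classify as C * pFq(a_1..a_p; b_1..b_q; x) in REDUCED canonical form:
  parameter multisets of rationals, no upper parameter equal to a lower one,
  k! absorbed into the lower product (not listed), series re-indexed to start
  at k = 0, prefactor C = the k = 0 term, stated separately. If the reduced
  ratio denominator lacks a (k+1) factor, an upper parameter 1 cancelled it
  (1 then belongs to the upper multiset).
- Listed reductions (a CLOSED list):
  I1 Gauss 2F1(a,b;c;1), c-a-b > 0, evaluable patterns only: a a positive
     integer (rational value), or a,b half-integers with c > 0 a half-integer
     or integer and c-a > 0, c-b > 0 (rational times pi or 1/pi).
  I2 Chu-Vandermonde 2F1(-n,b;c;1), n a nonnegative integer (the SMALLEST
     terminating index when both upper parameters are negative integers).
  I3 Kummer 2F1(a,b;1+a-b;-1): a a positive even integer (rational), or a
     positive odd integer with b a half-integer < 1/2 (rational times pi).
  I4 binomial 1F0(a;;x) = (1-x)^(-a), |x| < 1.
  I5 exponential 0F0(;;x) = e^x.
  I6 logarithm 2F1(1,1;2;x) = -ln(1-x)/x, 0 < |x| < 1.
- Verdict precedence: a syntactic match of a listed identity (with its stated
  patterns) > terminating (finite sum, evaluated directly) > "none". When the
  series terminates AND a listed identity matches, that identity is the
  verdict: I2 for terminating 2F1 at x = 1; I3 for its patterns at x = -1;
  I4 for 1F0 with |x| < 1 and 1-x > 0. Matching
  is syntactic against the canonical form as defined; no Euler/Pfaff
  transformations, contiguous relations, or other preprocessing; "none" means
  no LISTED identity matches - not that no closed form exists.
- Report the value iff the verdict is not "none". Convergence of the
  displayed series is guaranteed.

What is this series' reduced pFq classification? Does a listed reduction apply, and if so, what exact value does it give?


The tell: x = \frac{1}{3} and the running product (C = 6/7, x = 1/3) telescopes to a rising factorial.
Step ratio: r(k) = \frac{1}{3} * (k+\frac{1}{2}) (k+1) / [(k+\frac{2}{3}) (k+1)] ; factor over Q: parameters, x = \frac{1}{3}, and C = \frac{6}{7}.

Canonical form: C = \frac{6}{7} times 2F1 with upper {\frac{1}{2}, 1}, lower {\frac{2}{3}}, x = \frac{1}{3}. Verdict: none. Every listed pattern misses the 2F1 form at \frac{1}{3}, upper {\frac{1}{2}, 1}.


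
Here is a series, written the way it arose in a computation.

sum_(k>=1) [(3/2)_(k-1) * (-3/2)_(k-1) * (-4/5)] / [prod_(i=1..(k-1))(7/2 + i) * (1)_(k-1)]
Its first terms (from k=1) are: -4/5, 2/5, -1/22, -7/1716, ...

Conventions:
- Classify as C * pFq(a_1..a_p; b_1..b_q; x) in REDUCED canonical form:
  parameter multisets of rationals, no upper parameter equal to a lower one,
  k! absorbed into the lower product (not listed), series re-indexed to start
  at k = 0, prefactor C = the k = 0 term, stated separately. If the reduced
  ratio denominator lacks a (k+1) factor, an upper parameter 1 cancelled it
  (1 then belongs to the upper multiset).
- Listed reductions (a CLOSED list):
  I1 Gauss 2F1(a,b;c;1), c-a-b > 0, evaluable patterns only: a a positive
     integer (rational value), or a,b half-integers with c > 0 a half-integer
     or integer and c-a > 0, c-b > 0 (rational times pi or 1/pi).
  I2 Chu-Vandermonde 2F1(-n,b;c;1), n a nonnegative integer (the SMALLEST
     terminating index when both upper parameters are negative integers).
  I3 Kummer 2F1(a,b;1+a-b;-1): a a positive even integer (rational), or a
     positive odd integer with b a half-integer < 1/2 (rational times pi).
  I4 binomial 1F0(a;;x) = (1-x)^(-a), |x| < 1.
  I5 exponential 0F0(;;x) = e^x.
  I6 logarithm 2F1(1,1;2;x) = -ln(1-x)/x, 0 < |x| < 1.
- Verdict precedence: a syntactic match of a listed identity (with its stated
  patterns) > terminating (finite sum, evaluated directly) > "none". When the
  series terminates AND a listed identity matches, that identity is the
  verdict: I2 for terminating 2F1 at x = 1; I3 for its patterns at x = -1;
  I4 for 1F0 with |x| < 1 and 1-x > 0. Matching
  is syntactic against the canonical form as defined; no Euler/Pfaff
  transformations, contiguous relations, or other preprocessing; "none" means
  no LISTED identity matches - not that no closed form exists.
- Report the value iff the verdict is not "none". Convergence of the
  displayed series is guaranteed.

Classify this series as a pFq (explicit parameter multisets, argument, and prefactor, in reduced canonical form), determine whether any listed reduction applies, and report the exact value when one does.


At argument 1: a 2F1 with upper {-3/2, 3/2}, lower {9/2}, scaled by C = -4/5. Verdict: Gauss (I1, half-integer pattern) fires (x = 1; upper {-3/2, 3/2} half-integers, c = 9/2 in the evaluable pattern). Value: (-147/1024) * pi.

The tell: t_0 = -4/5 here, and (1)_k (C = -4/5) is k! itself.
Adjacent-term ratio: r(k) = 1 * (k-3/2) (k+3/2) / [(k+9/2) (k+1)] - poly over poly, x = 1 from leading terms; C = -4/5 at k = 0.


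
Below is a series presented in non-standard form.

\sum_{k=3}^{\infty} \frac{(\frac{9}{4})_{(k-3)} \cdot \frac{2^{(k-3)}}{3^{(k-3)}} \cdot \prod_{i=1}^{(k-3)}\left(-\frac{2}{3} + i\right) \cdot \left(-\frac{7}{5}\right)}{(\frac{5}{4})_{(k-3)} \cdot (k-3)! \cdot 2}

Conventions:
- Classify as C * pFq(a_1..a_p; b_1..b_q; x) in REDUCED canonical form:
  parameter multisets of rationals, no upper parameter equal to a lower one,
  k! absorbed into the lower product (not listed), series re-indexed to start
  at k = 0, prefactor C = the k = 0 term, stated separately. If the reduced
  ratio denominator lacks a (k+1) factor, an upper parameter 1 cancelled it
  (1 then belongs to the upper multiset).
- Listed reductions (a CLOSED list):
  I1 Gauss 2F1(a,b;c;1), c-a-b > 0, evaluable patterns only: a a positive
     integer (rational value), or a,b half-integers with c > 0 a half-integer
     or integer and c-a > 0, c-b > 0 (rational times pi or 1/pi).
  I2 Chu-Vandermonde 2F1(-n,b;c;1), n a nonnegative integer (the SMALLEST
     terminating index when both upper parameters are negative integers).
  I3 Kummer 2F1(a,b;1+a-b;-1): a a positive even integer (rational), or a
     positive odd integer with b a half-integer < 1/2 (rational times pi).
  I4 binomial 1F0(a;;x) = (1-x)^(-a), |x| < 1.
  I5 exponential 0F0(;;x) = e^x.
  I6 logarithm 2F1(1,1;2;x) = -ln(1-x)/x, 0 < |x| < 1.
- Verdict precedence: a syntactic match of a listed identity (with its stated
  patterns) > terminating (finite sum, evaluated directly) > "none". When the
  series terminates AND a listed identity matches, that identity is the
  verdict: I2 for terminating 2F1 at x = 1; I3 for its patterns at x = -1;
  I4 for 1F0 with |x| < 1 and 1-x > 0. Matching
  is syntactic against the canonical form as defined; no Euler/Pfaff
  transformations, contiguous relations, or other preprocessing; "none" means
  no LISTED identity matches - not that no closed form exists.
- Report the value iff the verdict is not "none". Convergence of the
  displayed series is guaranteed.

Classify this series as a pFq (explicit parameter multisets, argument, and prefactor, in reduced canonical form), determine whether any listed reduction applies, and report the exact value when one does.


Canonical form: C = -\frac{7}{10} times 2F1 with upper {\frac{1}{3}, \frac{9}{4}}, lower {\frac{5}{4}}, x = \frac{2}{3}. Verdict: none here - no I1-I6 shape fits x = \frac{2}{3} with lower {\frac{5}{4}}.

First insight: t_0 being -\frac{7}{10}, the constant factors (prefactor -7/10) combine into one prefactor.
Adjacent-term ratio: r(k) = \frac{2}{3} * (k+\frac{1}{3}) (k+\frac{9}{4}) / [(k+\frac{5}{4}) (k+1)] - rational in k. x = \frac{2}{3}; t_0 = -\frac{7}{10}; negate the roots.


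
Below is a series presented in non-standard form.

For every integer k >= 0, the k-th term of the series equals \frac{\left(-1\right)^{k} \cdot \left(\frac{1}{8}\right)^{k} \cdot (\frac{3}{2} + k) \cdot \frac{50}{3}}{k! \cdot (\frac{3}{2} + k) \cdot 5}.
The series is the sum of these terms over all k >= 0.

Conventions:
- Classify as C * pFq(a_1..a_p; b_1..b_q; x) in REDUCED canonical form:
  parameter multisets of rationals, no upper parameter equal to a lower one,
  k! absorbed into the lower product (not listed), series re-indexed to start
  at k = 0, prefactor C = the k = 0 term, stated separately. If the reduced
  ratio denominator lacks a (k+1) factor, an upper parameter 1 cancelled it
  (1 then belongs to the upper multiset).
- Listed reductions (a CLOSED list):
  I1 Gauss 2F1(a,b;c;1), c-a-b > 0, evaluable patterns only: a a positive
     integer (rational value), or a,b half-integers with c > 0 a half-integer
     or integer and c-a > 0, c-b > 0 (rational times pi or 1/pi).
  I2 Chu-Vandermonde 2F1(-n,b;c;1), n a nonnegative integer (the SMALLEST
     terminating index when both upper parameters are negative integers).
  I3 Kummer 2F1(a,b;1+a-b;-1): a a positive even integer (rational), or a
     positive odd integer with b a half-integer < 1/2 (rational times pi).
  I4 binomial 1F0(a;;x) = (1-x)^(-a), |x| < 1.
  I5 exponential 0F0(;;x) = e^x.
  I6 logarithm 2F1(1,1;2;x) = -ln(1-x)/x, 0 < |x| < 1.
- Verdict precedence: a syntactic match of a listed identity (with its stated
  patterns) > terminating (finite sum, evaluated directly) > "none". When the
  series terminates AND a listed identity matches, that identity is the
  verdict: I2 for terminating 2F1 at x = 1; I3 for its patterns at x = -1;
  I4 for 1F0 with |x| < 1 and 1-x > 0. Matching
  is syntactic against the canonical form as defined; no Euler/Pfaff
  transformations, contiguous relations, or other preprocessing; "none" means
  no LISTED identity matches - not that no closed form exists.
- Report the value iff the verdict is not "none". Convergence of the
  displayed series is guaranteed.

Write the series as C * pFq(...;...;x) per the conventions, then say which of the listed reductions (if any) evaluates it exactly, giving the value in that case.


Key observation: t_0 = \frac{10}{3} here, and the constant factors (C = 10/3) combine into one prefactor.
Ratio: r(k) = -\frac{1}{8} * 1 / [(k+1)] ; factor over Q: parameters, x = -\frac{1}{8}, and C = \frac{10}{3}.

Classification (C = \frac{10}{3}): 0F0 with upper {-}, lower {-}, argument x = -\frac{1}{8}. Verdict (x = -\frac{1}{8}): the I5 exponential reduction applies (the 0F0 exponential series at x = -\frac{1}{8}). Value: \frac{10}{3} \cdot e^{-\frac{1}{8}}.


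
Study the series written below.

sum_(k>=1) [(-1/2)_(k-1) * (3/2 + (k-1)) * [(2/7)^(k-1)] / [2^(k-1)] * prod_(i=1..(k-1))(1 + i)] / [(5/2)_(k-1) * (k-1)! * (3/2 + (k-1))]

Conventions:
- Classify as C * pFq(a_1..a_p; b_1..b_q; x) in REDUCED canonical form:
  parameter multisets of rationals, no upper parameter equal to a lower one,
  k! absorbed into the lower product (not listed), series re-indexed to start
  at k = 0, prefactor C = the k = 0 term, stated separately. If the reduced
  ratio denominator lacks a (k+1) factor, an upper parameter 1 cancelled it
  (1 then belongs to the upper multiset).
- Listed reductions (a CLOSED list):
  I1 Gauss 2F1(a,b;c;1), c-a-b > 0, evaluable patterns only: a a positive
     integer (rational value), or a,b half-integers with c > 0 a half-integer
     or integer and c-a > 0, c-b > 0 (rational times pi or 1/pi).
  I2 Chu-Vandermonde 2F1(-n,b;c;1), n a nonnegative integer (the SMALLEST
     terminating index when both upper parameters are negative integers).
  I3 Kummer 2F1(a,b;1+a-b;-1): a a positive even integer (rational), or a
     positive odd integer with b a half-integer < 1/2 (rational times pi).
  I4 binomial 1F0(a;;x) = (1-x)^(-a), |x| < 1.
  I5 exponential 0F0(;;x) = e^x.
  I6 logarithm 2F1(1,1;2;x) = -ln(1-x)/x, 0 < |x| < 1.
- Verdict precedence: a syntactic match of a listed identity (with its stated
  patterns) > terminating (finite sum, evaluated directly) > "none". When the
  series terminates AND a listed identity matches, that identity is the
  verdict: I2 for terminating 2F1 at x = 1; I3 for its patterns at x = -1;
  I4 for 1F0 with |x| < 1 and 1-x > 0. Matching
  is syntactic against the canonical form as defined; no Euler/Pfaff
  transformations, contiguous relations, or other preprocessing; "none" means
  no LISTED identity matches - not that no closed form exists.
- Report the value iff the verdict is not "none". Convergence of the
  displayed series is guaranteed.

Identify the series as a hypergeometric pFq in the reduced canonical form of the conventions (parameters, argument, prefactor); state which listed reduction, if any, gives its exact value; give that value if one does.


The series (x = 1/7) is 2F1: upper {-1/2, 2}, lower {5/2}, prefactor 1. Verdict: none. No listed pattern accepts 2F1(-1/2, 2; 5/2; 1/7).

The tell: t_0 = 1 here, and k + 3/2 divides numerator and denominator alike; C = 1 after cancelling.
Term ratio: r(k) = (1/7) * (k-1/2) (k+2) / [(k+5/2) (k+1)] - rational in k, leading ratio (1/7); with t_0 = 1, classification follows.


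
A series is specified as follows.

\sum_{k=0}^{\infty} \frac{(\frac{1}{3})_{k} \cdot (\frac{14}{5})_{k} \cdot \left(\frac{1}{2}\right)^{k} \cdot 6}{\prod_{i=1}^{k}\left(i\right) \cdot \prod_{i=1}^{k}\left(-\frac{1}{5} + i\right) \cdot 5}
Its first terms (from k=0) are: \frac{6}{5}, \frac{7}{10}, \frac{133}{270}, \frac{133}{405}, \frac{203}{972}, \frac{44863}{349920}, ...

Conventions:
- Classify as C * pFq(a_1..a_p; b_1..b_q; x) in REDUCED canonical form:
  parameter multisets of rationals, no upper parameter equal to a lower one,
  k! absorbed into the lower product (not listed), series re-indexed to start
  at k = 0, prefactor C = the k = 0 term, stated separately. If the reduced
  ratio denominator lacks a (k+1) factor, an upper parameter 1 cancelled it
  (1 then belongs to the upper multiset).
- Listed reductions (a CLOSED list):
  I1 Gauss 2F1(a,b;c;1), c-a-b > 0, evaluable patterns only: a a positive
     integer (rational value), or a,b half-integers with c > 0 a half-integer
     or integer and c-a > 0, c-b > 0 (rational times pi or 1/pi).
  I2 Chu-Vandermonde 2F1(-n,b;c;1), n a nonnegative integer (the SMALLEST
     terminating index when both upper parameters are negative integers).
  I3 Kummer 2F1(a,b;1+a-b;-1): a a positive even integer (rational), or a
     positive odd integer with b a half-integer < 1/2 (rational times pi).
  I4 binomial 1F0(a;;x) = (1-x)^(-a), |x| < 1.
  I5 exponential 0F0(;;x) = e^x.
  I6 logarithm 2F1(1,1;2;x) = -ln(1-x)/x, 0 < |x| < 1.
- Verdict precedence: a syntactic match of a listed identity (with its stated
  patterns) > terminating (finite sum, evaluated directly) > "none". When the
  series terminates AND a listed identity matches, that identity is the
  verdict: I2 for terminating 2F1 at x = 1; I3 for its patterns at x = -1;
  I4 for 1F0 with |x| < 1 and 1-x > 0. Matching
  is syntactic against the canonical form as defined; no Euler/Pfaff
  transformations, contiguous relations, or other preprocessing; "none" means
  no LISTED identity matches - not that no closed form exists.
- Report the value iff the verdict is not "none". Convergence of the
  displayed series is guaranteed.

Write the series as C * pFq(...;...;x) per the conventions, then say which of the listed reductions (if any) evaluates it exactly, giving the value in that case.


This is \frac{6}{5} * 2F1(\frac{1}{3}, \frac{14}{5}; \frac{4}{5}; \frac{1}{2}) in reduced canonical form. Verdict: none here - no I1-I6 shape fits x = \frac{1}{2} with lower {\frac{4}{5}}.

Structural cue: t_0 being \frac{6}{5}, the constant factors (C = 6/5, x = 1/2) combine into one prefactor.
Ratio: r(k) = \frac{1}{2} * (k+\frac{1}{3}) (k+\frac{14}{5}) / [(k+\frac{4}{5}) (k+1)] - rational in k. x = \frac{1}{2}; t_0 = \frac{6}{5}; negate the roots.


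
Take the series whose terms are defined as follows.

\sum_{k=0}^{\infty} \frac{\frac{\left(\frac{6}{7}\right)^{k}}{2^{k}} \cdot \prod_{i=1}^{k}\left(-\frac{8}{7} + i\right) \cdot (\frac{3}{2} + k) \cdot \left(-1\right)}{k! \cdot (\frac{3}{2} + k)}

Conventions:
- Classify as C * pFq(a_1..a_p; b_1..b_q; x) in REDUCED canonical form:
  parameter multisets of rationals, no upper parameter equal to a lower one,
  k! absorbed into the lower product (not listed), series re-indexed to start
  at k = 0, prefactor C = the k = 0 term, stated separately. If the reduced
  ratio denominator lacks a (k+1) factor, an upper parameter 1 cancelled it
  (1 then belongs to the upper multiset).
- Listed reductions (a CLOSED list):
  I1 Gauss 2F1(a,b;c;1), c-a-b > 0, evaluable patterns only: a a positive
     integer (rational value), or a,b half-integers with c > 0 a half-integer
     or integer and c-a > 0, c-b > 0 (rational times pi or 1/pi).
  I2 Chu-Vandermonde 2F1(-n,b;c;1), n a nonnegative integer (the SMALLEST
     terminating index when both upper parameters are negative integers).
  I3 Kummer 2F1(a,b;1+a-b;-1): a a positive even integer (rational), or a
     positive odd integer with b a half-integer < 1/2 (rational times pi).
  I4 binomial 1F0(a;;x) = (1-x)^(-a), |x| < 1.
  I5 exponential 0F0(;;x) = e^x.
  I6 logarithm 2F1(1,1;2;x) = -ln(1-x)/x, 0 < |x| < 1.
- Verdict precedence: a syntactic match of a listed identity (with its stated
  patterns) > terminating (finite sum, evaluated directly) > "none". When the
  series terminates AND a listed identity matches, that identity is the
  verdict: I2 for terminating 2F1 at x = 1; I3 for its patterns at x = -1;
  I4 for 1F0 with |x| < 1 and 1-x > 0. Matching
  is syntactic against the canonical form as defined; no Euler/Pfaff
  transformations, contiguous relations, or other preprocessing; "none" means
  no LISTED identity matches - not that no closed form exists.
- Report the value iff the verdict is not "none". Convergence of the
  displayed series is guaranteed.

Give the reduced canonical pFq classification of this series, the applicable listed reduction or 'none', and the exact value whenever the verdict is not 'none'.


Classification (C = -1): 1F0 with upper {-\frac{1}{7}}, lower {-}, argument x = \frac{3}{7}. Verdict: binomial (I4) applies (the 1F0 binomial series: exponent 1/7, x = \frac{3}{7}). Sum: \left(-1\right) \cdot \left(\frac{4}{7}\right)^{\frac{1}{7}}.

Key observation: x = \frac{3}{7} and the two k-th powers (prefactor -1) combine into one argument.
Consecutive-term ratio: r(k) = \frac{3}{7} * (k-\frac{1}{7}) / [(k+1)] - rational in k. x = \frac{3}{7}; t_0 = -1; negate the roots.


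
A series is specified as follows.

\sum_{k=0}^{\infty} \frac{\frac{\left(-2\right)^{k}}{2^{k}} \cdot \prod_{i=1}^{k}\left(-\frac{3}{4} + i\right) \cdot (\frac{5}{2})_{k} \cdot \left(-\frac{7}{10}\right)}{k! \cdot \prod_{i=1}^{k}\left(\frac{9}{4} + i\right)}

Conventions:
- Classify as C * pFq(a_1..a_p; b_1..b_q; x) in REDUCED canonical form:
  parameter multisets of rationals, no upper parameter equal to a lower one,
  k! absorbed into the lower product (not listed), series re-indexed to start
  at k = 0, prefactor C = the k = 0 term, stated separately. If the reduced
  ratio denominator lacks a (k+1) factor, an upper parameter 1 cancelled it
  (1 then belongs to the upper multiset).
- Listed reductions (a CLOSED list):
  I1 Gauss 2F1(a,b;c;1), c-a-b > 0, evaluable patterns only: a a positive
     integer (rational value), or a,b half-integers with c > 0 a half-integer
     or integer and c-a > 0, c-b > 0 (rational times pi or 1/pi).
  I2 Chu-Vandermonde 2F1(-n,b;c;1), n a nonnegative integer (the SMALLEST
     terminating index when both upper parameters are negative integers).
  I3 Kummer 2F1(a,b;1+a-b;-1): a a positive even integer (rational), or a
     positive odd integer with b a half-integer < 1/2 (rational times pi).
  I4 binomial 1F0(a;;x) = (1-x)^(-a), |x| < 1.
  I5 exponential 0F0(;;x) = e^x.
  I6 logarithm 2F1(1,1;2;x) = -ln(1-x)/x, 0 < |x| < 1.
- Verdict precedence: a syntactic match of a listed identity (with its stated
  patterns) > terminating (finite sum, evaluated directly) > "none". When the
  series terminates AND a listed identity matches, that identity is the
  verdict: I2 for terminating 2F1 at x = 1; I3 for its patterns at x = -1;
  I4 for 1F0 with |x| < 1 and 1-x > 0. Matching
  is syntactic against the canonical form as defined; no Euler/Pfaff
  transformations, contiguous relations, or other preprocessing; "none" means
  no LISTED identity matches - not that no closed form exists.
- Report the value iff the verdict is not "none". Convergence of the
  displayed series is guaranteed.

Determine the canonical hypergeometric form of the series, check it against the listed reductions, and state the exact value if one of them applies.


At argument -1: a 2F1 with upper {\frac{1}{4}, \frac{5}{2}}, lower {\frac{13}{4}}, scaled by C = -\frac{7}{10}. Verdict: none. No listed pattern accepts 2F1(\frac{1}{4}, \frac{5}{2}; \frac{13}{4}; -1).

Key step: x = -1 and the running product (C = -7/10) telescopes to a rising factorial.
Term ratio: r(k) = -1 * (k+\frac{1}{4}) (k+\frac{5}{2}) / [(k+\frac{13}{4}) (k+1)] - rational; roots negated = parameters, x = -1, C = -\frac{7}{10}.


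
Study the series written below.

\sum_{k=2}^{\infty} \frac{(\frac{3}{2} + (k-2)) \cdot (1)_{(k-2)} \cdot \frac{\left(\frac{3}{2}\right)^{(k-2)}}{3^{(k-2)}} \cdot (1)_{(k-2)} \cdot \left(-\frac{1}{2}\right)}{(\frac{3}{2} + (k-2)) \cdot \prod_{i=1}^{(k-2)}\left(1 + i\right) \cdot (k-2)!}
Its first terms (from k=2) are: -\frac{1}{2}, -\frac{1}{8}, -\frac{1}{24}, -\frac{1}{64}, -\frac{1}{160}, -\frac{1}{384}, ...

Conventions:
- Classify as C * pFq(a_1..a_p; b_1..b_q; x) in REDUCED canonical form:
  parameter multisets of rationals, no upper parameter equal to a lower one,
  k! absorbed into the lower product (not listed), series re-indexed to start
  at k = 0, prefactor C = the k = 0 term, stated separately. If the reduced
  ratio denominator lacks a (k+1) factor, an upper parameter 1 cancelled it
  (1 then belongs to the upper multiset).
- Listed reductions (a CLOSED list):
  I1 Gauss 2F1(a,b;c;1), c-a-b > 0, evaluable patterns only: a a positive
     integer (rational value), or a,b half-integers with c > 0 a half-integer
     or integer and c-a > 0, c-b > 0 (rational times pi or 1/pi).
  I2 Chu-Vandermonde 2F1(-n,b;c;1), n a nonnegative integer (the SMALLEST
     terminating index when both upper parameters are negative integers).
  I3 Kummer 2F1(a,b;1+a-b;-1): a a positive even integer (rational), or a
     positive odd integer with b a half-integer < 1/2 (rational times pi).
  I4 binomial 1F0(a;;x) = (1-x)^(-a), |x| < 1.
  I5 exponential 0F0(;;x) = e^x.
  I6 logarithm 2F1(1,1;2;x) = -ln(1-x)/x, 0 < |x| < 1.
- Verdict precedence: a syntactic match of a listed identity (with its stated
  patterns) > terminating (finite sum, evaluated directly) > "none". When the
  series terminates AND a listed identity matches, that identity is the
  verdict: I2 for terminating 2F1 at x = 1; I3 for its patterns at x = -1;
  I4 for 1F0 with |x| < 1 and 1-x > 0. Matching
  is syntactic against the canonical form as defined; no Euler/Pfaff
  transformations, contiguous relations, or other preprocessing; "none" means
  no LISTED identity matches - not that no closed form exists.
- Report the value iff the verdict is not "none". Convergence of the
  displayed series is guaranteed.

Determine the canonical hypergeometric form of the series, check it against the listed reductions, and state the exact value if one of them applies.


This is -\frac{1}{2} * 2F1(1, 1; 2; \frac{1}{2}) in reduced canonical form. Verdict at x = \frac{1}{2}: the I6 logarithm reduction matches (the logarithm: parameters (1,1;2), x = \frac{1}{2}). Sum: \ln\left(\frac{1}{2}\right).

The tell: with t_0 = -\frac{1}{2}, the two k-th powers (C = -1/2) combine into one argument.
Consecutive-term ratio: r(k) = \frac{1}{2} * (k+1) (k+1) / [(k+2) (k+1)] - rational in k. x = \frac{1}{2}; t_0 = -\frac{1}{2}; negate the roots.


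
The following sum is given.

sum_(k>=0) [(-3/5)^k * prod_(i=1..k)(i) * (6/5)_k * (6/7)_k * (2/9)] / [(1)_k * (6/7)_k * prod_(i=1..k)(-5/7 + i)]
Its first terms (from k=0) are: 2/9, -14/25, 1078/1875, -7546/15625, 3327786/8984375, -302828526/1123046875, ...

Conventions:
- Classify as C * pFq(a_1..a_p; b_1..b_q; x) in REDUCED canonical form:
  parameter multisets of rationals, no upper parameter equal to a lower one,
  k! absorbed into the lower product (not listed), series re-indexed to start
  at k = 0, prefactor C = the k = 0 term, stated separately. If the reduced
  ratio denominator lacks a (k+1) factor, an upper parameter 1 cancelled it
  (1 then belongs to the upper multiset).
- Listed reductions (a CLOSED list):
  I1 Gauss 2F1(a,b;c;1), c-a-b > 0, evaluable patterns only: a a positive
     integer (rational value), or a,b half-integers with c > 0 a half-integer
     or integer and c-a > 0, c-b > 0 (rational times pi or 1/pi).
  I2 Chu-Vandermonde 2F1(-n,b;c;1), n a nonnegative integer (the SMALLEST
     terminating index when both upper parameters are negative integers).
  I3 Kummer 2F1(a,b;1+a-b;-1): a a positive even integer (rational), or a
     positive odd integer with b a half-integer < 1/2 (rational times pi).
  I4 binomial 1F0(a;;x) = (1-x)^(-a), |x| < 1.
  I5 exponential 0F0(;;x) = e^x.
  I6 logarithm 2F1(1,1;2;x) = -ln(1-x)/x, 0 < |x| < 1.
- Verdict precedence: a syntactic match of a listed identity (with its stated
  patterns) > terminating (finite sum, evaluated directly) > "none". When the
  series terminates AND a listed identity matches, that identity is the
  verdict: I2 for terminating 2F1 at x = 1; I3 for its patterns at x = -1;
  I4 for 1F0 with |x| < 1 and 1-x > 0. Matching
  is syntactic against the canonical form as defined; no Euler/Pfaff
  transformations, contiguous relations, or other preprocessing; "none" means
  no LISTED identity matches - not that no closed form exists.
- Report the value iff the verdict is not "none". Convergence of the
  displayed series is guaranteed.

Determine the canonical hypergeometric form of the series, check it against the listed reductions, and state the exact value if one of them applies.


x = -3/5 here; the reduced form reads 2F1, upper {1, 6/5}, lower {2/7}, C = 2/9. Verdict: none - this 2F1 at x = -3/5 matches no listed pattern, and upper {1, 6/5} holds no stopper.

Structural cue: t_0 being 2/9, (1)_k (C = 2/9) is k! itself.
Ratio: r(k) = (-3/5) * (k+1) (k+6/5) / [(k+2/7) (k+1)] ; factor over Q: parameters, x = (-3/5), and C = 2/9.


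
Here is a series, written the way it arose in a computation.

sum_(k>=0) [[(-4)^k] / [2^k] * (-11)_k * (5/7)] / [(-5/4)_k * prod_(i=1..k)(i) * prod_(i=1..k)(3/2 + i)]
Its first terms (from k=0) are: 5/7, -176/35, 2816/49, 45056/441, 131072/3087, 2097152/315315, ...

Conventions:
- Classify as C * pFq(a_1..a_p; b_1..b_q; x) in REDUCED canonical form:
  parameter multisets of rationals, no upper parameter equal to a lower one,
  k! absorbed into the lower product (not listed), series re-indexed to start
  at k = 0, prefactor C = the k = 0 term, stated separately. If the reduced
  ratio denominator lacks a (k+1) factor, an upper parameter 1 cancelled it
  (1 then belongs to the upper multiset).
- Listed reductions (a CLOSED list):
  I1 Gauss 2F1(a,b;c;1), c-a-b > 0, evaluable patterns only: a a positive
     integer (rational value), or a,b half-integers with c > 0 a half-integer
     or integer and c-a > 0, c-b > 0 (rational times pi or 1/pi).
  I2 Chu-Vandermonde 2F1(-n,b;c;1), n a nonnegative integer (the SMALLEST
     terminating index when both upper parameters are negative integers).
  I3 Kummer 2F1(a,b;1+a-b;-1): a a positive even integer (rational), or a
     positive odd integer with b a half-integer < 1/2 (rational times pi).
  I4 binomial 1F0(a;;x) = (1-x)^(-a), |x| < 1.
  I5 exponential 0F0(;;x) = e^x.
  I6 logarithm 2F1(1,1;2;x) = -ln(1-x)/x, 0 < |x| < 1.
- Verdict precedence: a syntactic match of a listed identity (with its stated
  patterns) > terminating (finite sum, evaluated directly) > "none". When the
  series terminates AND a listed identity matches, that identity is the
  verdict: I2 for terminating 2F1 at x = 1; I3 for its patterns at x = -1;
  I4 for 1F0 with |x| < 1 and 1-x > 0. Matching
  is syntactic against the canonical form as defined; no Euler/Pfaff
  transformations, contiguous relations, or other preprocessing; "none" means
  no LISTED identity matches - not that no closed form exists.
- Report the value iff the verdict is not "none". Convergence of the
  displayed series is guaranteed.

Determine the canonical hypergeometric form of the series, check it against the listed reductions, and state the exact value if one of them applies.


Classification (C = 5/7): 1F2 with upper {-11}, lower {-5/4, 5/2}, argument x = -2. Verdict: terminating (-11 upstairs). 12 nonzero terms in all; added directly. Exact value: 601022468588938942142579/2932915340157318140625.

The tell: t_0 being 5/7, the product of the first k integers (C = 5/7, x = -2) is k!.
Step ratio: r(k) = (-2) * (k-11) / [(k-5/4) (k+5/2) (k+1)] - rational in k. x = (-2); t_0 = 5/7; negate the roots.


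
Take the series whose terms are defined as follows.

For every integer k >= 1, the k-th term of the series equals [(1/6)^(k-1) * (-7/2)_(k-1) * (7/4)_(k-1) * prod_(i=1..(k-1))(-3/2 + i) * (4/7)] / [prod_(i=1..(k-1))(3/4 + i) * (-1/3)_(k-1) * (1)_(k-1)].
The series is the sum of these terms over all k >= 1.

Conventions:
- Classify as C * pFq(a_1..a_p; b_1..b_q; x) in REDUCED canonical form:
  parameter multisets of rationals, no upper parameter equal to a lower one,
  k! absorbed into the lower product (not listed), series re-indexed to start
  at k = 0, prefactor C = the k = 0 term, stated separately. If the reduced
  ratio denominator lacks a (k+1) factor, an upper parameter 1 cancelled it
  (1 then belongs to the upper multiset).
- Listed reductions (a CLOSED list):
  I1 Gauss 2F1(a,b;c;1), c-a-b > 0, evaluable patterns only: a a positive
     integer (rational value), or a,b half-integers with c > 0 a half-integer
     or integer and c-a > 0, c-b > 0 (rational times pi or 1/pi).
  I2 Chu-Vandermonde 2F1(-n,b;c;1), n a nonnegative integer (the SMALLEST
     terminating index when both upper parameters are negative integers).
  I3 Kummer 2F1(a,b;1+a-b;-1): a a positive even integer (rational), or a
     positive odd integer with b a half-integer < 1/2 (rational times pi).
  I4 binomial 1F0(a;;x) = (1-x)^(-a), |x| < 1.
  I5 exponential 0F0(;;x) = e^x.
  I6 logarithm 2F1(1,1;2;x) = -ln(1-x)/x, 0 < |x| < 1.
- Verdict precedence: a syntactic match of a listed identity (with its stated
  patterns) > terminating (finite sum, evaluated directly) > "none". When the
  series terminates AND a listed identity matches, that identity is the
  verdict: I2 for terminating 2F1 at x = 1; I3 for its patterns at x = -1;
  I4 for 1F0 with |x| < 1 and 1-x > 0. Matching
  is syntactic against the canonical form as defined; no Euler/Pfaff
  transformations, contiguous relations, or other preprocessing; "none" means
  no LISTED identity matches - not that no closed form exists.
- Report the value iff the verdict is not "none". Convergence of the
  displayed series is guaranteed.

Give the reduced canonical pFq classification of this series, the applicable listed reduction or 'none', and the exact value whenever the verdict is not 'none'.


Prefactor 4/7, argument 1/6: 2F1 with upper {-7/2, -1/2} over lower {-1/3}. Verdict: none. Every listed pattern misses the 2F1 form at 1/6, upper {-7/2, -1/2}.

First insight: from the first term 4/7: (1)_k (prefactor 4/7) is k! itself.
Step ratio: r(k) = (1/6) * (k-7/2) (k-1/2) / [(k-1/3) (k+1)] - rational; roots negated = parameters, x = (1/6), C = 4/7.


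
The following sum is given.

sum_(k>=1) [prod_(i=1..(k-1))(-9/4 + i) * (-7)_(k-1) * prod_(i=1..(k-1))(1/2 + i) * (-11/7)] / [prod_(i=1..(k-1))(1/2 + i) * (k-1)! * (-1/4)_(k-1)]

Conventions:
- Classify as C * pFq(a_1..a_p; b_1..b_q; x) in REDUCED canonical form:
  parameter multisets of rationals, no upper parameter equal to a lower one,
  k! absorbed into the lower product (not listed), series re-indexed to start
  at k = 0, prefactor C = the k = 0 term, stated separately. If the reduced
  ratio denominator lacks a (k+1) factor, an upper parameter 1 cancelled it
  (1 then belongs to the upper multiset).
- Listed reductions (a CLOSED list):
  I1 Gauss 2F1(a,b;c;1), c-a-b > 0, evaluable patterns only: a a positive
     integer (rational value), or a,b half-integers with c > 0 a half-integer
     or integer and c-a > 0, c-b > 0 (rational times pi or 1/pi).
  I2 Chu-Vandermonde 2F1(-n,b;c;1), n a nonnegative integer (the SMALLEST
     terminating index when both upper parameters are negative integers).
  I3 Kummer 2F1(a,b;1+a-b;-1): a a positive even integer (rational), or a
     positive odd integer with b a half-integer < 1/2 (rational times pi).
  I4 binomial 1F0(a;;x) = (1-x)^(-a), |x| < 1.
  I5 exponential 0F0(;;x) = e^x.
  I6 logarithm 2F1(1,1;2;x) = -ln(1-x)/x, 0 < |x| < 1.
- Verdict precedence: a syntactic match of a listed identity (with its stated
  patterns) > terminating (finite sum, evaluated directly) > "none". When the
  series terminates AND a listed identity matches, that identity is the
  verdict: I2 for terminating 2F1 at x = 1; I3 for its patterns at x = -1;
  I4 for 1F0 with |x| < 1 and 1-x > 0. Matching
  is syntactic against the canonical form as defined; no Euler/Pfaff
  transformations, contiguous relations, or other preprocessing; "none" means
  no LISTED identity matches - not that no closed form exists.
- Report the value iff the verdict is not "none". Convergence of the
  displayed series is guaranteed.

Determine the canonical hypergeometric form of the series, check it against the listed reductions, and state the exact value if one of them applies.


x = 1 here; the reduced form reads 2F1, upper {-7, -5/4}, lower {-1/4}, C = -11/7. Verdict (x = 1): Vandermonde's identity (I2) applies (terminating 2F1 at x = 1 with n = 7, b = -5/4, c = -1/4). Hence: 262144/3059.

Key step: t_0 being -11/7, the parameter 3/2 appears in both the upper and lower lists and cancels.
Consecutive-term ratio: r(k) = 1 * (k-7) (k-5/4) / [(k-1/4) (k+1)] - rational in k. x = 1; t_0 = -11/7; negate the roots.


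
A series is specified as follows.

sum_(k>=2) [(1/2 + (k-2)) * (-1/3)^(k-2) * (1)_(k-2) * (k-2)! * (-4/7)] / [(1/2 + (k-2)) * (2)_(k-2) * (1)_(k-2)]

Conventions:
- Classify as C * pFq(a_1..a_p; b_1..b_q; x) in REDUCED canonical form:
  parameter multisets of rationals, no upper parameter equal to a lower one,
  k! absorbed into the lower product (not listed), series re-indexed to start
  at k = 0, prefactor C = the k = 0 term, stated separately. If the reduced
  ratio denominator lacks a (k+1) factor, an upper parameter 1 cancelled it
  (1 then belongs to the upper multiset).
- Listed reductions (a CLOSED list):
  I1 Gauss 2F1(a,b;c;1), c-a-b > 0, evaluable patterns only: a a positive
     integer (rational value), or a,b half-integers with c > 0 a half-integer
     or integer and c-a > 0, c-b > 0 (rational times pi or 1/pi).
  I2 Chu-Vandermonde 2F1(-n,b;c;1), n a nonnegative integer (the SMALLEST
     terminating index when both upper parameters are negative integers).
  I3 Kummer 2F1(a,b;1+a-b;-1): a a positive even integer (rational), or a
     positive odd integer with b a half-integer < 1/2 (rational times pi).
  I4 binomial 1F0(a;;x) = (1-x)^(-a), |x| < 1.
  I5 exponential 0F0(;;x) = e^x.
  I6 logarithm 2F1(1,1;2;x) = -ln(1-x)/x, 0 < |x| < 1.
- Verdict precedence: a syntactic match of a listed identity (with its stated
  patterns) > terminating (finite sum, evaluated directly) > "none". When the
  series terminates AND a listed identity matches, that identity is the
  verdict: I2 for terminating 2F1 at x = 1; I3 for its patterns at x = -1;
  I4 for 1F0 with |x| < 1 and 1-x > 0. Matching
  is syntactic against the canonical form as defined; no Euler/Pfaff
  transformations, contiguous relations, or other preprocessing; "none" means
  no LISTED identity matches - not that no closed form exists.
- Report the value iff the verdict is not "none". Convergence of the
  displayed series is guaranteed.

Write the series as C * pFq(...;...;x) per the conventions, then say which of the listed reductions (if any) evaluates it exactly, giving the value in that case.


x = -1/3 here; the reduced form reads 2F1, upper {1, 1}, lower {2}, C = -4/7. Verdict: the I6 logarithm reduction fires (the logarithm: parameters (1,1;2), x = -1/3). Its exact value is (-12/7) * ln(4/3).

First insight: with t_0 = -4/7, the factorial ratio (C = -4/7) (k+a-1)!/(a-1)! is a rising factorial (a)_k.
Term ratio: r(k) = (-1/3) * (k+1) (k+1) / [(k+2) (k+1)] ; factor over Q: parameters, x = (-1/3), and C = -4/7.


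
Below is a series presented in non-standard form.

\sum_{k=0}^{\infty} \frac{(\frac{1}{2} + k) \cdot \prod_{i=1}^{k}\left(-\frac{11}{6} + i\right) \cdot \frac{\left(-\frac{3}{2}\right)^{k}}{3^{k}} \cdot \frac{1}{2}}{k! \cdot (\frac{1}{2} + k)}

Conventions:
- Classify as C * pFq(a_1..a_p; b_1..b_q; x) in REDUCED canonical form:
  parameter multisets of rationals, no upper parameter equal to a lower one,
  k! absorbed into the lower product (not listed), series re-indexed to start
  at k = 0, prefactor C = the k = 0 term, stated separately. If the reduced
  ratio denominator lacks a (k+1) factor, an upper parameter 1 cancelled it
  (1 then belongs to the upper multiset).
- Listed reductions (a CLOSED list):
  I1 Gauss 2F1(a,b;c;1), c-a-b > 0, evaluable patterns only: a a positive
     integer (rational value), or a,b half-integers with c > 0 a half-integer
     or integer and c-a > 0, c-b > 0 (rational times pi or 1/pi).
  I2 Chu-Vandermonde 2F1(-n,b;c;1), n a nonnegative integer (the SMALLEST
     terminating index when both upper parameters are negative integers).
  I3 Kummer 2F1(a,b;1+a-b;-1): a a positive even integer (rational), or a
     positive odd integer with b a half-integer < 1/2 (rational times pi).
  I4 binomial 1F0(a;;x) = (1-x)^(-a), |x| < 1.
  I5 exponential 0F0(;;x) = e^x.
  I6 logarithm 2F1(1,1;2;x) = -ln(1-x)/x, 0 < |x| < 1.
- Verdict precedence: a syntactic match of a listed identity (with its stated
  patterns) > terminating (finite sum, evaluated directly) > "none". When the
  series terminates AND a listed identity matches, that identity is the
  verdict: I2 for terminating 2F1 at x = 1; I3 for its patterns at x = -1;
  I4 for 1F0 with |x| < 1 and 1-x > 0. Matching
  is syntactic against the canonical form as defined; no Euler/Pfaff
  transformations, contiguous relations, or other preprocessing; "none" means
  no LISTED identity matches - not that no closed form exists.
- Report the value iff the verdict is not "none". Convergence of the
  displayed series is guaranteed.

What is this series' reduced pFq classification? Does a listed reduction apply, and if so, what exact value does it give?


The series (x = -\frac{1}{2}) is 1F0: upper {-\frac{5}{6}}, lower {-}, prefactor \frac{1}{2}. Verdict: binomial (I4) matches (the 1F0 binomial series: exponent 5/6, x = -\frac{1}{2}). Hence: \frac{1}{2} \cdot \left(\frac{3}{2}\right)^{\frac{5}{6}}.

The tell: x = -\frac{1}{2} and the two k-th powers (C = 1/2) combine into one argument.
Adjacent-term ratio: r(k) = -\frac{1}{2} * (k-\frac{5}{6}) / [(k+1)] ; factor over Q: parameters, x = -\frac{1}{2}, and C = \frac{1}{2}.


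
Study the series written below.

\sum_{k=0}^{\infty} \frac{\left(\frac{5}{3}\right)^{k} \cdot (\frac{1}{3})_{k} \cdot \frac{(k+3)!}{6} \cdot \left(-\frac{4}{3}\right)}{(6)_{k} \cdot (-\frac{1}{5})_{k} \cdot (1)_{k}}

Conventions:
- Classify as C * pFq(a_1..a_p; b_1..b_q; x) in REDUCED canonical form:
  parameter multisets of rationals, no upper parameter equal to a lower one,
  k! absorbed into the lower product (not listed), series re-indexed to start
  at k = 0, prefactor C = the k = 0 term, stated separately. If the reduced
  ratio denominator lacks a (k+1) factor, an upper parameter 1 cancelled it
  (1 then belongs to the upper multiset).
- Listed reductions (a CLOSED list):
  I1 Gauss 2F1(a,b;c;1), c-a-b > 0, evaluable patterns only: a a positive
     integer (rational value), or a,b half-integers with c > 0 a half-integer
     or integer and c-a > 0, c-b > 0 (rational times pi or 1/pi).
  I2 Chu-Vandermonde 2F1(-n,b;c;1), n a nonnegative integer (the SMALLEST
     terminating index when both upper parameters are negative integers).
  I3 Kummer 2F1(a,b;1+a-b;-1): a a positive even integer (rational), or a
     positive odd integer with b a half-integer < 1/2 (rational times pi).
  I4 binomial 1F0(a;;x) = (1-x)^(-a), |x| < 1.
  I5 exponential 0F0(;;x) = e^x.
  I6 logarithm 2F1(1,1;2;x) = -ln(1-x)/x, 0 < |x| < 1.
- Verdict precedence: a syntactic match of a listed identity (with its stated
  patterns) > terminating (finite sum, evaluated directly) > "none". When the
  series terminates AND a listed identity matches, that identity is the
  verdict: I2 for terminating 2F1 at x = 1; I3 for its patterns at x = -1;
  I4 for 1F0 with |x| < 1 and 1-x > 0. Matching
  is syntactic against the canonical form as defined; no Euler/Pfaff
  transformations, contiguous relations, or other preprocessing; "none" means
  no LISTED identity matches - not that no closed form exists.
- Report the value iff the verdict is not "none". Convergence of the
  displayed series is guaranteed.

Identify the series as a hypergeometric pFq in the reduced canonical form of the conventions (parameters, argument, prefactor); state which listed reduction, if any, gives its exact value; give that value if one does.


At argument \frac{5}{3}: a 2F2 with upper {\frac{1}{3}, 4}, lower {-\frac{1}{5}, 6}, scaled by C = -\frac{4}{3}. Verdict: none here - no I1-I6 shape fits x = \frac{5}{3} with lower {-\frac{1}{5}, 6}.

The tell: from the first term -\frac{4}{3}: (1)_k (prefactor -4/3) is k! itself.
Ratio: r(k) = \frac{5}{3} * (k+\frac{1}{3}) (k+4) / [(k-\frac{1}{5}) (k+6) (k+1)] - rational; roots negated = parameters, x = \frac{5}{3}, C = -\frac{4}{3}.
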